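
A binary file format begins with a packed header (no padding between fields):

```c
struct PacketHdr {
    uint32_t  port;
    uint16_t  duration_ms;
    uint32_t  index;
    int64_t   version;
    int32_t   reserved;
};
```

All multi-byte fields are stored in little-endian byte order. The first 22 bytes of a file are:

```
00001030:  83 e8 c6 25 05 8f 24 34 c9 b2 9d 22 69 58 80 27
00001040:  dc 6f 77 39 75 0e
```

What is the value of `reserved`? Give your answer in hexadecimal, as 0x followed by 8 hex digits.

`reserved` follows `port` (4 B), `duration_ms` (2 B), `index` (4 B), `version` (8 B), so it starts at offset 4 + 2 + 4 + 8 = 18 and occupies 4 bytes.
Bytes at offsets 18..21: 77 39 75 0E.
Little-endian: lowest address holds the least-significant byte.
Reassemble most-significant byte first: 0E 75 39 77 → 0x0E753977.

0x0E753977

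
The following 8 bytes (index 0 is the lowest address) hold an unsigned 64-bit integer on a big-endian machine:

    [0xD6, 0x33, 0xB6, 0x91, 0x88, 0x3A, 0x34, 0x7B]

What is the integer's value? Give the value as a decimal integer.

15434881084100850811

In big-endian order the high byte comes first in memory.
The bytes are already most-significant first: 0xD633B691883A347B.
0xD633B691883A347B = 15434881084100850811.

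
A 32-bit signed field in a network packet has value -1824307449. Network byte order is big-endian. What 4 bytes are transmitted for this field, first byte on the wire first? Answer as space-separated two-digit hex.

93 43 47 07

Two's complement of -1824307449 in 32 bits: 1824307449 = 0x6CBCB8F9; invert → 0x93434706; add 1 → 0x93434707.
Split into bytes (most-significant first): 93 43 47 07.
In big-endian order the high byte comes first in memory.
So the memory order matches the most-significant-first order: 93 43 47 07.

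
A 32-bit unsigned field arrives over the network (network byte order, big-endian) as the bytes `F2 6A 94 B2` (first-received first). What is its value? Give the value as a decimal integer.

4067071154

Big-endian: lowest address holds the most-significant byte.
The bytes are already most-significant first: 0xF26A94B2.
0xF26A94B2 = 4067071154.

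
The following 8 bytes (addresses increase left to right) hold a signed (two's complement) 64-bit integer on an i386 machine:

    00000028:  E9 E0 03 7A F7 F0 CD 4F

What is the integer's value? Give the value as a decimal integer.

Little-endian stores the least-significant byte at the lowest address.
Reassemble most-significant byte first: 4F CD F0 F7 7A 03 E0 E9 → 0x4FCDF0F77A03E0E9.
0x4FCDF0F77A03E0E9 = 5750517244916654313.

5750517244916654313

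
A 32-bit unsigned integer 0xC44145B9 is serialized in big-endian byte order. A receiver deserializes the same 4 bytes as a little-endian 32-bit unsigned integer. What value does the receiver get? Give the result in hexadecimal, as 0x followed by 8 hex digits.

Stored big-endian, the bytes at ascending addresses are C4 41 45 B9.
Read back as little-endian, the first byte is least significant, giving 0xB94541C4.

0xB94541C4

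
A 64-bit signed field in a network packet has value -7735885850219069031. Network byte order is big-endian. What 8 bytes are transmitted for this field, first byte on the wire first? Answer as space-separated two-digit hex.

Two's complement of -7735885850219069031 in 64 bits: 7735885850219069031 = 0x6B5B6331BD473E67; invert → 0x94A49CCE42B8C198; add 1 → 0x94A49CCE42B8C199.
Split into bytes (most-significant first): 94 A4 9C CE 42 B8 C1 99.
Big-endian: lowest address holds the most-significant byte.
So the memory order matches the most-significant-first order: 94 A4 9C CE 42 B8 C1 99.

94 A4 9C CE 42 B8 C1 99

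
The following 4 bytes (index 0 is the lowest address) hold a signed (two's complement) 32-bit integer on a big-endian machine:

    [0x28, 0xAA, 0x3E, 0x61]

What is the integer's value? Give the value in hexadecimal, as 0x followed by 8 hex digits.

0x28AA3E61

Big-endian stores the most-significant byte at the lowest address.
The bytes are already most-significant first: 0x28AA3E61.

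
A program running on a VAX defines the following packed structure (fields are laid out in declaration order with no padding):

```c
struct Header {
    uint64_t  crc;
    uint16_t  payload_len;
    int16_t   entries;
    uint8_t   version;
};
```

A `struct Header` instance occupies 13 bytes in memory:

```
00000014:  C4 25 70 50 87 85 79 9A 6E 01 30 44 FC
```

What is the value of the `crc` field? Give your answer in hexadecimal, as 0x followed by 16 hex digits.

`crc` is the first field, at byte offset 0, occupying 8 bytes.
Bytes at offsets 0..7: C4 25 70 50 87 85 79 9A.
Little-endian stores the least-significant byte at the lowest address.
Reassemble most-significant byte first: 9A 79 85 87 50 70 25 C4 → 0x9A798587507025C4.

0x9A798587507025C4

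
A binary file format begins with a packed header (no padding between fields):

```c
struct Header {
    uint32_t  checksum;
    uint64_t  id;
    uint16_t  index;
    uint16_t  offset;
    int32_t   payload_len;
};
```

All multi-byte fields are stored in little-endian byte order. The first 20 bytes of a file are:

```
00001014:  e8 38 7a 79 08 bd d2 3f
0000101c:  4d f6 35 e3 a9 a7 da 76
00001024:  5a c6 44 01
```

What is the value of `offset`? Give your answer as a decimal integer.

`offset` follows `checksum` (4 B), `id` (8 B), `index` (2 B), so it starts at offset 4 + 8 + 2 = 14 and occupies 2 bytes.
Bytes at offsets 14..15: DA 76.
Little-endian: lowest address holds the least-significant byte.
Reassemble most-significant byte first: 76 DA → 0x76DA.
0x76DA = 30426.

30426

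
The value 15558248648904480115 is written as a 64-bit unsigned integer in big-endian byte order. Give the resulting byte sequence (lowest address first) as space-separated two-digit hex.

15558248648904480115 in hexadecimal, padded to 64 bits, is 0xD7EA00B70D271573.
Split into bytes (most-significant first): D7 EA 00 B7 0D 27 15 73.
Big-endian: lowest address holds the most-significant byte.
So the memory order matches the most-significant-first order: D7 EA 00 B7 0D 27 15 73.

D7 EA 00 B7 0D 27 15 73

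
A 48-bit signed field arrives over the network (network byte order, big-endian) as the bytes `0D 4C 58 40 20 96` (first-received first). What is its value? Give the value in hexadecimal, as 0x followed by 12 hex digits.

Big-endian stores the most-significant byte at the lowest address.
The bytes are already most-significant first: 0x0D4C58402096.

0x0D4C58402096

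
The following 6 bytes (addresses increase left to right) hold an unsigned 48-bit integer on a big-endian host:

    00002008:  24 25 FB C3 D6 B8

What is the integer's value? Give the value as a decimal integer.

Big-endian: lowest address holds the most-significant byte.
The bytes are already most-significant first: 0x2425FBC3D6B8.
0x2425FBC3D6B8 = 39745556305592.

39745556305592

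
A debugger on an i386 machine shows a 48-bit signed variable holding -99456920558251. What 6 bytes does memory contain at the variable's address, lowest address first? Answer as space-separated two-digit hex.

Two's complement of -99456920558251 in 48 bits: 99456920558251 = 0x5A749E6B9AAB; invert → 0xA58B61946554; add 1 → 0xA58B61946555.
Split into bytes (most-significant first): A5 8B 61 94 65 55.
Little-endian: lowest address holds the least-significant byte.
So at ascending addresses the bytes are 55 65 94 61 8B A5.

55 65 94 61 8B A5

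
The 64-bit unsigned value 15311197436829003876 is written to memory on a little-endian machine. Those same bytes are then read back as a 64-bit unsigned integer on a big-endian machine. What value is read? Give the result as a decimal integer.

7237302558212783316

15311197436829003876 in 64-bit hexadecimal is 0xD47C4CF254107064.
Stored little-endian, the bytes at ascending addresses are 64 70 10 54 F2 4C 7C D4.
Read back as big-endian, the last byte is least significant, giving 0x64701054F24C7CD4.
0x64701054F24C7CD4 = 7237302558212783316.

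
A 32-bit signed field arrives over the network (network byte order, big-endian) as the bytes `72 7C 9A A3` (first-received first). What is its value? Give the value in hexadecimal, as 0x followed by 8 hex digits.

Big-endian: lowest address holds the most-significant byte.
The bytes are already most-significant first: 0x727C9AA3.

0x727C9AA3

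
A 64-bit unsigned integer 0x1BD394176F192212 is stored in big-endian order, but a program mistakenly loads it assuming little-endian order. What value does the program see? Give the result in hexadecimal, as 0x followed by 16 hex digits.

0x1222196F1794D31B

Stored big-endian, the bytes at ascending addresses are 1B D3 94 17 6F 19 22 12.
Read back as little-endian, the first byte is least significant, giving 0x1222196F1794D31B.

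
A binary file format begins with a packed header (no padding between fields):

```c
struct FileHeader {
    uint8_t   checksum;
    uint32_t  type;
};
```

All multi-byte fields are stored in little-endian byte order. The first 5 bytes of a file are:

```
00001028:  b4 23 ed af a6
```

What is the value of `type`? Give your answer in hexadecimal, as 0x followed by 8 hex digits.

`type` follows `checksum` (1 byte), so it starts at byte offset 1 and occupies 4 bytes.
Bytes at offsets 1..4: 23 ED AF A6.
In little-endian order the low byte comes first in memory.
Reassemble most-significant byte first: A6 AF ED 23 → 0xA6AFED23.

0xA6AFED23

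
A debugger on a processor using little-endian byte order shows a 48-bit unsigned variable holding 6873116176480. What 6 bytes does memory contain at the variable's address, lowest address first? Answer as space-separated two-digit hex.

6873116176480 in hexadecimal, padded to 48 bits, is 0x064045A5F060.
Split into bytes (most-significant first): 06 40 45 A5 F0 60.
Little-endian stores the least-significant byte at the lowest address.
So at ascending addresses the bytes are 60 F0 A5 45 40 06.

60 F0 A5 45 40 06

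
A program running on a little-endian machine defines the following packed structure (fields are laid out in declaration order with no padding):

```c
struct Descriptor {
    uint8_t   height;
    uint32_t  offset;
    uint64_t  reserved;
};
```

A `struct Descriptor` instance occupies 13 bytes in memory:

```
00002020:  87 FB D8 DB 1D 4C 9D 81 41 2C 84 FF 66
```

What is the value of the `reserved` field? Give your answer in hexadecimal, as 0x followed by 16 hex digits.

0x66FF842C41819D4C

`reserved` follows `height` (1 B), `offset` (4 B), so it starts at offset 1 + 4 = 5 and occupies 8 bytes.
Bytes at offsets 5..12: 4C 9D 81 41 2C 84 FF 66.
Little-endian stores the least-significant byte at the lowest address.
Reassemble most-significant byte first: 66 FF 84 2C 41 81 9D 4C → 0x66FF842C41819D4C.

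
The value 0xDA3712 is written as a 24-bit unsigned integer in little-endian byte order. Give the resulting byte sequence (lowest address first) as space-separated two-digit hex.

12 37 DA

Split into bytes (most-significant first): DA 37 12.
In little-endian order the low byte comes first in memory.
So at ascending addresses the bytes are 12 37 DA.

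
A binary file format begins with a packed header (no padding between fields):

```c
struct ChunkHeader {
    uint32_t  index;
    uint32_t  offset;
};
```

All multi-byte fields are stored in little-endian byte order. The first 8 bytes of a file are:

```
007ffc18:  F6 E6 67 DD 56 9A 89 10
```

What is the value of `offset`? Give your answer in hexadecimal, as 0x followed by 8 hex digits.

0x10899A56

`offset` follows `index` (4 bytes), so it starts at byte offset 4 and occupies 4 bytes.
Bytes at offsets 4..7: 56 9A 89 10.
In little-endian order the low byte comes first in memory.
Reassemble most-significant byte first: 10 89 9A 56 → 0x10899A56.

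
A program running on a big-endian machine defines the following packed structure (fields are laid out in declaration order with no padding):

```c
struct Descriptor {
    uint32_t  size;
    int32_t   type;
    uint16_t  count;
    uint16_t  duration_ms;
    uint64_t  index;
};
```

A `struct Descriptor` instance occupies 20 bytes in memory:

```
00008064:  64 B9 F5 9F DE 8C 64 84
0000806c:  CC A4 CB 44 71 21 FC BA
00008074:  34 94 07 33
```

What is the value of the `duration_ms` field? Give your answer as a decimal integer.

`duration_ms` follows `size` (4 B), `type` (4 B), `count` (2 B), so it starts at offset 4 + 4 + 2 = 10 and occupies 2 bytes.
Bytes at offsets 10..11: CB 44.
In big-endian order the high byte comes first in memory.
The bytes are already most-significant first: 0xCB44.
0xCB44 = 52036.

52036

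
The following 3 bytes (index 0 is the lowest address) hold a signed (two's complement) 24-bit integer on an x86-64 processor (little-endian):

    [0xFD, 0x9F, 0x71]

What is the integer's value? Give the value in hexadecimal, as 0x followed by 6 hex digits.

0x719FFD

In little-endian order the low byte comes first in memory.
Reassemble most-significant byte first: 71 9F FD → 0x719FFD.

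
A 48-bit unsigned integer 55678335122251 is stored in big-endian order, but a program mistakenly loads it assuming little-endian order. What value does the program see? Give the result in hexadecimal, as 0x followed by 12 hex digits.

55678335122251 in 48-bit hexadecimal is 0x32A39F62FB4B.
Stored big-endian, the bytes at ascending addresses are 32 A3 9F 62 FB 4B.
Read back as little-endian, the first byte is least significant, giving 0x4BFB629FA332.

0x4BFB629FA332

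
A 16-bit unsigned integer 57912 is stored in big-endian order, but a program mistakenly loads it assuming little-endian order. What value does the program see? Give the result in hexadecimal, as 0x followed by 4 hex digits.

57912 in 16-bit hexadecimal is 0xE238.
Stored big-endian, the bytes at ascending addresses are E2 38.
Read back as little-endian, the first byte is least significant, giving 0x38E2.

0x38E2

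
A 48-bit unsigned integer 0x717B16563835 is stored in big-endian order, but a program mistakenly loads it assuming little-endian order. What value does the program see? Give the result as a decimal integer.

Stored big-endian, the bytes at ascending addresses are 71 7B 16 56 38 35.
Read back as little-endian, the first byte is least significant, giving 0x353856167B71.
0x353856167B71 = 58516078754673.

58516078754673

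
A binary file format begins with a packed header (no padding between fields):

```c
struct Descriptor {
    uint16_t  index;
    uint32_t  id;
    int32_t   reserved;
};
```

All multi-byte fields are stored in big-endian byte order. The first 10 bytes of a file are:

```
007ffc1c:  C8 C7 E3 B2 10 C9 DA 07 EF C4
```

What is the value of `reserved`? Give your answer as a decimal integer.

`reserved` follows `index` (2 B), `id` (4 B), so it starts at offset 2 + 4 = 6 and occupies 4 bytes.
Bytes at offsets 6..9: DA 07 EF C4.
Big-endian: lowest address holds the most-significant byte.
The bytes are already most-significant first: 0xDA07EFC4.
Top bit is set, so as a signed 32-bit value this is 0xDA07EFC4 − 2^32 = -637014076.

-637014076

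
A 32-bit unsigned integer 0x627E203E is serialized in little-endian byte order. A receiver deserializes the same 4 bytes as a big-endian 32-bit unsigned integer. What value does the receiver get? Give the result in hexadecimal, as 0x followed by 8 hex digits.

0x3E207E62

Stored little-endian, the bytes at ascending addresses are 3E 20 7E 62.
Read back as big-endian, the last byte is least significant, giving 0x3E207E62.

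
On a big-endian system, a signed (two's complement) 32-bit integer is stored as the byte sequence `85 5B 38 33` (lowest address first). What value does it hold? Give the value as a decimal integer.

Big-endian: lowest address holds the most-significant byte.
The bytes are already most-significant first: 0x855B3833.
Top bit is set, so as a signed 32-bit value this is 0x855B3833 − 2^32 = -2057619405.

-2057619405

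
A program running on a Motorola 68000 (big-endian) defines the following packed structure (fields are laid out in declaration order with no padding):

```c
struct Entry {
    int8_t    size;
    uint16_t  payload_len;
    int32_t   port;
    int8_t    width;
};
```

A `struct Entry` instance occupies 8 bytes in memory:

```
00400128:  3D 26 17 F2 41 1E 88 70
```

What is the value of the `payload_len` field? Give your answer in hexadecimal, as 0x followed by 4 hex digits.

`payload_len` follows `size` (1 byte), so it starts at byte offset 1 and occupies 2 bytes.
Bytes at offsets 1..2: 26 17.
Big-endian: lowest address holds the most-significant byte.
The bytes are already most-significant first: 0x2617.

0x2617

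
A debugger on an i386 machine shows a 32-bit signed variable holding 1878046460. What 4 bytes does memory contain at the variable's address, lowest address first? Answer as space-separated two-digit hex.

FC B6 F0 6F

1878046460 in hexadecimal, padded to 32 bits, is 0x6FF0B6FC.
Split into bytes (most-significant first): 6F F0 B6 FC.
Little-endian stores the least-significant byte at the lowest address.
So at ascending addresses the bytes are FC B6 F0 6F.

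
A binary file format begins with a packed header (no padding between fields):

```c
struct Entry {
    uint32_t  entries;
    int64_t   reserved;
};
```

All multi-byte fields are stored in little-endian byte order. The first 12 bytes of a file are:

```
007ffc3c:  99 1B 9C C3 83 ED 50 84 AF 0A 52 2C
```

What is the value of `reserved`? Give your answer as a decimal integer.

`reserved` follows `entries` (4 bytes), so it starts at byte offset 4 and occupies 8 bytes.
Bytes at offsets 4..11: 83 ED 50 84 AF 0A 52 2C.
Little-endian stores the least-significant byte at the lowest address.
Reassemble most-significant byte first: 2C 52 0A AF 84 50 ED 83 → 0x2C520AAF8450ED83.
0x2C520AAF8450ED83 = 3193626834714553731.

3193626834714553731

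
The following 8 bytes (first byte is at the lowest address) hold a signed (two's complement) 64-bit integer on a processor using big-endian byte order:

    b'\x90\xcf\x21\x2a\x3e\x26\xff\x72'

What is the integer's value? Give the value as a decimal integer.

In big-endian order the high byte comes first in memory.
The bytes are already most-significant first: 0x90CF212A3E26FF72.
Top bit is set, so as a signed 64-bit value this is 0x90CF212A3E26FF72 − 2^64 = -8012148746753736846.

-8012148746753736846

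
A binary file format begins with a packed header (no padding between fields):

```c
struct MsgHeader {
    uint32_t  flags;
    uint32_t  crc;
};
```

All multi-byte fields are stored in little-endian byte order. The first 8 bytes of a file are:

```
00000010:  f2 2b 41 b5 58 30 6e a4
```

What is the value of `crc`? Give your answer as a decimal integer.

`crc` follows `flags` (4 bytes), so it starts at byte offset 4 and occupies 4 bytes.
Bytes at offsets 4..7: 58 30 6E A4.
In little-endian order the low byte comes first in memory.
Reassemble most-significant byte first: A4 6E 30 58 → 0xA46E3058.
0xA46E3058 = 2758684760.

2758684760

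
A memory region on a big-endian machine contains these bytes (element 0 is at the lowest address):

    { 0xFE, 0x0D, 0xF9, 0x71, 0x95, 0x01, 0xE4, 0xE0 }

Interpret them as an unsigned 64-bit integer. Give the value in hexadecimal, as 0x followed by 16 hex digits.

0xFE0DF9719501E4E0

Big-endian: lowest address holds the most-significant byte.
The bytes are already most-significant first: 0xFE0DF9719501E4E0.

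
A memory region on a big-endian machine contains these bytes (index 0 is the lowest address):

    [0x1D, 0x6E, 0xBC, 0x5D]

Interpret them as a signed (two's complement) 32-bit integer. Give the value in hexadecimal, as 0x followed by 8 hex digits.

0x1D6EBC5D

Big-endian: lowest address holds the most-significant byte.
The bytes are already most-significant first: 0x1D6EBC5D.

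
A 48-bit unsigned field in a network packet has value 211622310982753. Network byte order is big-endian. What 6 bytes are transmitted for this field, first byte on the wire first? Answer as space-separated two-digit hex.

211622310982753 in hexadecimal, padded to 48 bits, is 0xC07828AC3461.
Split into bytes (most-significant first): C0 78 28 AC 34 61.
In big-endian order the high byte comes first in memory.
So the memory order matches the most-significant-first order: C0 78 28 AC 34 61.

C0 78 28 AC 34 61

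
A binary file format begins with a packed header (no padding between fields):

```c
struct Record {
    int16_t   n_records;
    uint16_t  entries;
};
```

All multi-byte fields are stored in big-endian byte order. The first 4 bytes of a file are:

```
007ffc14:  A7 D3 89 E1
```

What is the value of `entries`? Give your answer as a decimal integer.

35297

`entries` follows `n_records` (2 bytes), so it starts at byte offset 2 and occupies 2 bytes.
Bytes at offsets 2..3: 89 E1.
In big-endian order the high byte comes first in memory.
The bytes are already most-significant first: 0x89E1.
0x89E1 = 35297.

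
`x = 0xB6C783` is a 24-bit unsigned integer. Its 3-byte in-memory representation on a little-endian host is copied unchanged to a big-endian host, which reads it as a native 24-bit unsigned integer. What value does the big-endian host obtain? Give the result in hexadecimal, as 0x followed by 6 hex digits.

Stored little-endian, the bytes at ascending addresses are 83 C7 B6.
Read back as big-endian, the last byte is least significant, giving 0x83C7B6.

0x83C7B6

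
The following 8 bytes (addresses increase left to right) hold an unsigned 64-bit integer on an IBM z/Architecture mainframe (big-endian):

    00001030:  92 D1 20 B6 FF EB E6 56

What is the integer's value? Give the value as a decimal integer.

10579272970019792470

Big-endian: lowest address holds the most-significant byte.
The bytes are already most-significant first: 0x92D120B6FFEBE656.
0x92D120B6FFEBE656 = 10579272970019792470.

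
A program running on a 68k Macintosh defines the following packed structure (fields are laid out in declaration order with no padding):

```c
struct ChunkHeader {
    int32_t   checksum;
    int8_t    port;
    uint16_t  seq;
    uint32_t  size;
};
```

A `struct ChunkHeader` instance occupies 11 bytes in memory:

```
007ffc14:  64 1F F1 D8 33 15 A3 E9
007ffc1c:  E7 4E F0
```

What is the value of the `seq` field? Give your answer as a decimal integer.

`seq` follows `checksum` (4 B), `port` (1 B), so it starts at offset 4 + 1 = 5 and occupies 2 bytes.
Bytes at offsets 5..6: 15 A3.
In big-endian order the high byte comes first in memory.
The bytes are already most-significant first: 0x15A3.
0x15A3 = 5539.

5539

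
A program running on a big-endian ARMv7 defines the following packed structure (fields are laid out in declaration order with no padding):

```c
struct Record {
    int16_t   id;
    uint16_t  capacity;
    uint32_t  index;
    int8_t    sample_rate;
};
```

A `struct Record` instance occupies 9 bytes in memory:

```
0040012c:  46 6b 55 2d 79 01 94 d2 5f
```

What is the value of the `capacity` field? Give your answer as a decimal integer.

21805

`capacity` follows `id` (2 bytes), so it starts at byte offset 2 and occupies 2 bytes.
Bytes at offsets 2..3: 55 2D.
In big-endian order the high byte comes first in memory.
The bytes are already most-significant first: 0x552D.
0x552D = 21805.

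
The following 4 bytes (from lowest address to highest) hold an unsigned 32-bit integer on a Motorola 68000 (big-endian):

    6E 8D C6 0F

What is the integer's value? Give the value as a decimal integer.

1854785039

Big-endian stores the most-significant byte at the lowest address.
The bytes are already most-significant first: 0x6E8DC60F.
0x6E8DC60F = 1854785039.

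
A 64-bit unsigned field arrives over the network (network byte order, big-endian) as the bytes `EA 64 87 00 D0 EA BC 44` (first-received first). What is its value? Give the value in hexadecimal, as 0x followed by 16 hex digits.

0xEA648700D0EABC44

In big-endian order the high byte comes first in memory.
The bytes are already most-significant first: 0xEA648700D0EABC44.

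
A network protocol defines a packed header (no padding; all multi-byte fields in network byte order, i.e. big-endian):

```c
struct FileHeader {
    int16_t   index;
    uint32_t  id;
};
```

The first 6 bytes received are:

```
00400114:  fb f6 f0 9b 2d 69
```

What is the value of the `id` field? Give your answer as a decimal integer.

`id` follows `index` (2 bytes), so it starts at byte offset 2 and occupies 4 bytes.
Bytes at offsets 2..5: F0 9B 2D 69.
Big-endian stores the most-significant byte at the lowest address.
The bytes are already most-significant first: 0xF09B2D69.
0xF09B2D69 = 4036701545.

4036701545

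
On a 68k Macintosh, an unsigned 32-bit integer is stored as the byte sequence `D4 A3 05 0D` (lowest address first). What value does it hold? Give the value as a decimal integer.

3567453453

Big-endian: lowest address holds the most-significant byte.
The bytes are already most-significant first: 0xD4A3050D.
0xD4A3050D = 3567453453.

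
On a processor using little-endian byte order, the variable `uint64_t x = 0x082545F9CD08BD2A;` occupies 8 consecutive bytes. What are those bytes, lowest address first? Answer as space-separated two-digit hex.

Split into bytes (most-significant first): 08 25 45 F9 CD 08 BD 2A.
Little-endian stores the least-significant byte at the lowest address.
So at ascending addresses the bytes are 2A BD 08 CD F9 45 25 08.

2A BD 08 CD F9 45 25 08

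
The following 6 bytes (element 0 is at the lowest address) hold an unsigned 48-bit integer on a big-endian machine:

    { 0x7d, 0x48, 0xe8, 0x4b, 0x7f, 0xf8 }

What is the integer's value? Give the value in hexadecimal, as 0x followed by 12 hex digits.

0x7D48E84B7FF8

Big-endian stores the most-significant byte at the lowest address.
The bytes are already most-significant first: 0x7D48E84B7FF8.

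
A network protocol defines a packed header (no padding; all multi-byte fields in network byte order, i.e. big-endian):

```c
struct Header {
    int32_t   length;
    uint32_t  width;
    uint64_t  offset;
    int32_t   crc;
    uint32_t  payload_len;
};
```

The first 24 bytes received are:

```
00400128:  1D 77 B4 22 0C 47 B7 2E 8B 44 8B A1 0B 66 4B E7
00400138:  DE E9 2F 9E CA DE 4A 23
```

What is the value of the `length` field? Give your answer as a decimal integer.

494384162

`length` is the first field, at byte offset 0, occupying 4 bytes.
Bytes at offsets 0..3: 1D 77 B4 22.
Big-endian: lowest address holds the most-significant byte.
The bytes are already most-significant first: 0x1D77B422.
0x1D77B422 = 494384162.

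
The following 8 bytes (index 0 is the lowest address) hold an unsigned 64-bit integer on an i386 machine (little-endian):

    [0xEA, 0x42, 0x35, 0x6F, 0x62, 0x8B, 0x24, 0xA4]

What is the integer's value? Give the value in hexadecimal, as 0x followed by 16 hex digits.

0xA4248B626F3542EA

Little-endian stores the least-significant byte at the lowest address.
Reassemble most-significant byte first: A4 24 8B 62 6F 35 42 EA → 0xA4248B626F3542EA.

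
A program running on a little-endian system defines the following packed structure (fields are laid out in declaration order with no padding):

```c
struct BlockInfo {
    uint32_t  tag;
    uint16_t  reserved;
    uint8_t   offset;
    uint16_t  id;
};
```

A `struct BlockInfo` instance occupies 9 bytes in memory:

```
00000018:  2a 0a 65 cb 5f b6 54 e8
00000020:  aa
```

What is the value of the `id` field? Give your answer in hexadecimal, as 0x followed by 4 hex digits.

0xAAE8

`id` follows `tag` (4 B), `reserved` (2 B), `offset` (1 B), so it starts at offset 4 + 2 + 1 = 7 and occupies 2 bytes.
Bytes at offsets 7..8: E8 AA.
Little-endian stores the least-significant byte at the lowest address.
Reassemble most-significant byte first: AA E8 → 0xAAE8.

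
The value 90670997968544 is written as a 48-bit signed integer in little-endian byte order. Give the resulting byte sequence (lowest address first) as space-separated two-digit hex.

A0 16 A0 FC 76 52

90670997968544 in hexadecimal, padded to 48 bits, is 0x5276FCA016A0.
Split into bytes (most-significant first): 52 76 FC A0 16 A0.
Little-endian: lowest address holds the least-significant byte.
So at ascending addresses the bytes are A0 16 A0 FC 76 52.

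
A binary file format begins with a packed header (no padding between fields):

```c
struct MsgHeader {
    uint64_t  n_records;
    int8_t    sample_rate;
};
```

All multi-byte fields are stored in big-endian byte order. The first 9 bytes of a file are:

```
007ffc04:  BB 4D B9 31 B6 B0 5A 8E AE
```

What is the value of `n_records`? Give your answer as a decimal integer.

`n_records` is the first field, at byte offset 0, occupying 8 bytes.
Bytes at offsets 0..7: BB 4D B9 31 B6 B0 5A 8E.
Big-endian stores the most-significant byte at the lowest address.
The bytes are already most-significant first: 0xBB4DB931B6B05A8E.
0xBB4DB931B6B05A8E = 13496647281468791438.

13496647281468791438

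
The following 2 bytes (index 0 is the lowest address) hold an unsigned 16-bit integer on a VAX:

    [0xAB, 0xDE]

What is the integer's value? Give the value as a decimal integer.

57003

Little-endian stores the least-significant byte at the lowest address.
Reassemble most-significant byte first: DE AB → 0xDEAB.
0xDEAB = 57003.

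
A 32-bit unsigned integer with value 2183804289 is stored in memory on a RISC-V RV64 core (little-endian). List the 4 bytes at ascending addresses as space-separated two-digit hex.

81 35 2A 82

2183804289 in hexadecimal, padded to 32 bits, is 0x822A3581.
Split into bytes (most-significant first): 82 2A 35 81.
In little-endian order the low byte comes first in memory.
So at ascending addresses the bytes are 81 35 2A 82.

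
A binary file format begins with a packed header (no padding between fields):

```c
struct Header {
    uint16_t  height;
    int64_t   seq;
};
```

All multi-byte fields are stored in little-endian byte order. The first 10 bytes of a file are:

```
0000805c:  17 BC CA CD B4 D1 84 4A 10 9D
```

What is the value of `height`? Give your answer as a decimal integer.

`height` is the first field, at byte offset 0, occupying 2 bytes.
Bytes at offsets 0..1: 17 BC.
In little-endian order the low byte comes first in memory.
Reassemble most-significant byte first: BC 17 → 0xBC17.
0xBC17 = 48151.

48151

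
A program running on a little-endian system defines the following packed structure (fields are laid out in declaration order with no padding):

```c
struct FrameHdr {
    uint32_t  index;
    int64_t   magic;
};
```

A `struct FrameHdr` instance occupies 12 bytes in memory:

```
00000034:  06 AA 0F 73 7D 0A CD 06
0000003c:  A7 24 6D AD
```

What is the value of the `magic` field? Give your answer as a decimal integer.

-5950059232894317955

`magic` follows `index` (4 bytes), so it starts at byte offset 4 and occupies 8 bytes.
Bytes at offsets 4..11: 7D 0A CD 06 A7 24 6D AD.
Little-endian: lowest address holds the least-significant byte.
Reassemble most-significant byte first: AD 6D 24 A7 06 CD 0A 7D → 0xAD6D24A706CD0A7D.
Top bit is set, so as a signed 64-bit value this is 0xAD6D24A706CD0A7D − 2^64 = -5950059232894317955.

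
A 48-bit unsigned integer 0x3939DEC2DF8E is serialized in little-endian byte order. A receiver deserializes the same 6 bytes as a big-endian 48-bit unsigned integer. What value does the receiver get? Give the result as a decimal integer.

157091698194745

Stored little-endian, the bytes at ascending addresses are 8E DF C2 DE 39 39.
Read back as big-endian, the last byte is least significant, giving 0x8EDFC2DE3939.
0x8EDFC2DE3939 = 157091698194745.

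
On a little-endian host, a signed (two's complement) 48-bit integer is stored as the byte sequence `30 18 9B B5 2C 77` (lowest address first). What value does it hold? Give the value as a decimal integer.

131033909106736

Little-endian stores the least-significant byte at the lowest address.
Reassemble most-significant byte first: 77 2C B5 9B 18 30 → 0x772CB59B1830.
0x772CB59B1830 = 131033909106736.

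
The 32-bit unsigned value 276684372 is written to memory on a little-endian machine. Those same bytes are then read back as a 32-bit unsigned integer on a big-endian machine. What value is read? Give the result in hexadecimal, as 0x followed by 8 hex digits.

0x54DE7D10

276684372 in 32-bit hexadecimal is 0x107DDE54.
Stored little-endian, the bytes at ascending addresses are 54 DE 7D 10.
Read back as big-endian, the last byte is least significant, giving 0x54DE7D10.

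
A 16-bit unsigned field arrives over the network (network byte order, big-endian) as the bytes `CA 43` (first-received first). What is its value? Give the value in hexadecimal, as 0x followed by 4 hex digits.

Big-endian stores the most-significant byte at the lowest address.
The bytes are already most-significant first: 0xCA43.

0xCA43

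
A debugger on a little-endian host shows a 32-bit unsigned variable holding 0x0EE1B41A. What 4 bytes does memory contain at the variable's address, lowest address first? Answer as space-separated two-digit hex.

Split into bytes (most-significant first): 0E E1 B4 1A.
In little-endian order the low byte comes first in memory.
So at ascending addresses the bytes are 1A B4 E1 0E.

1A B4 E1 0E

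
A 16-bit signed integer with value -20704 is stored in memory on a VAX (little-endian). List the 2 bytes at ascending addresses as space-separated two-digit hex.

Two's complement of -20704 in 16 bits: 20704 = 0x50E0; invert → 0xAF1F; add 1 → 0xAF20.
Split into bytes (most-significant first): AF 20.
Little-endian stores the least-significant byte at the lowest address.
So at ascending addresses the bytes are 20 AF.

20 AF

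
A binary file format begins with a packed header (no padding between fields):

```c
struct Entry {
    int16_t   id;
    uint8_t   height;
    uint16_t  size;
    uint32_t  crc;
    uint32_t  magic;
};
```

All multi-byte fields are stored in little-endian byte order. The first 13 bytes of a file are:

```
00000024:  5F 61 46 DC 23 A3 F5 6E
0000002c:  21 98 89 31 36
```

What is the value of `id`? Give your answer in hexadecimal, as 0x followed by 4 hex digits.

0x615F

`id` is the first field, at byte offset 0, occupying 2 bytes.
Bytes at offsets 0..1: 5F 61.
Little-endian: lowest address holds the least-significant byte.
Reassemble most-significant byte first: 61 5F → 0x615F.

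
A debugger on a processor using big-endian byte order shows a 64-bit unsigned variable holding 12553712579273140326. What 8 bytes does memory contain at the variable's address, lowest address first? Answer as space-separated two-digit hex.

12553712579273140326 in hexadecimal, padded to 64 bits, is 0xAE37BF1413EDA866.
Split into bytes (most-significant first): AE 37 BF 14 13 ED A8 66.
Big-endian stores the most-significant byte at the lowest address.
So the memory order matches the most-significant-first order: AE 37 BF 14 13 ED A8 66.

AE 37 BF 14 13 ED A8 66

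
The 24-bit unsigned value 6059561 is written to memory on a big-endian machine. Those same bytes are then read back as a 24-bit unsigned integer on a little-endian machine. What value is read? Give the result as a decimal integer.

6059561 in 24-bit hexadecimal is 0x5C7629.
Stored big-endian, the bytes at ascending addresses are 5C 76 29.
Read back as little-endian, the first byte is least significant, giving 0x29765C.
0x29765C = 2717276.

2717276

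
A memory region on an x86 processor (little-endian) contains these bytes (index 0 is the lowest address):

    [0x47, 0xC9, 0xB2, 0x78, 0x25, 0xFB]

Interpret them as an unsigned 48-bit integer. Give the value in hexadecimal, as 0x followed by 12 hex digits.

0xFB2578B2C947

Little-endian stores the least-significant byte at the lowest address.
Reassemble most-significant byte first: FB 25 78 B2 C9 47 → 0xFB2578B2C947.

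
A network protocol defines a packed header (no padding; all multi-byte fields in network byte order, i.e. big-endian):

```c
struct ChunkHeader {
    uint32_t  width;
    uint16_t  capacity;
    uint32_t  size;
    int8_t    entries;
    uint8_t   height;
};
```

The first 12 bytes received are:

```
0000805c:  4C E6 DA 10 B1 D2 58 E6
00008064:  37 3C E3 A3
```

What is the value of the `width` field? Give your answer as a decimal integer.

1290197520

`width` is the first field, at byte offset 0, occupying 4 bytes.
Bytes at offsets 0..3: 4C E6 DA 10.
In big-endian order the high byte comes first in memory.
The bytes are already most-significant first: 0x4CE6DA10.
0x4CE6DA10 = 1290197520.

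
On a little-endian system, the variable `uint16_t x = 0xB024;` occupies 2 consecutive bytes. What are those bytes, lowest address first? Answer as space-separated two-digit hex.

24 B0

Split into bytes (most-significant first): B0 24.
In little-endian order the low byte comes first in memory.
So at ascending addresses the bytes are 24 B0.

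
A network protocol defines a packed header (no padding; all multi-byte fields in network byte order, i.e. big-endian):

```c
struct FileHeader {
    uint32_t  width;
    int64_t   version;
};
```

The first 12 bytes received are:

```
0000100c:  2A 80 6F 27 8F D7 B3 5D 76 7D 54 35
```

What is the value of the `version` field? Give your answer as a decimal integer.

`version` follows `width` (4 bytes), so it starts at byte offset 4 and occupies 8 bytes.
Bytes at offsets 4..11: 8F D7 B3 5D 76 7D 54 35.
In big-endian order the high byte comes first in memory.
The bytes are already most-significant first: 0x8FD7B35D767D5435.
Top bit is set, so as a signed 64-bit value this is 0x8FD7B35D767D5435 − 2^64 = -8081793792291810251.

-8081793792291810251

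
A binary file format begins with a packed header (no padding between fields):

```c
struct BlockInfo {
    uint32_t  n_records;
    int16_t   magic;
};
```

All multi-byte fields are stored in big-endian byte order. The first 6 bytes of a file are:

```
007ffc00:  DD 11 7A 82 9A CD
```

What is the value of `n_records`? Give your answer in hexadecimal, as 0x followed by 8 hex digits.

0xDD117A82

`n_records` is the first field, at byte offset 0, occupying 4 bytes.
Bytes at offsets 0..3: DD 11 7A 82.
In big-endian order the high byte comes first in memory.
The bytes are already most-significant first: 0xDD117A82.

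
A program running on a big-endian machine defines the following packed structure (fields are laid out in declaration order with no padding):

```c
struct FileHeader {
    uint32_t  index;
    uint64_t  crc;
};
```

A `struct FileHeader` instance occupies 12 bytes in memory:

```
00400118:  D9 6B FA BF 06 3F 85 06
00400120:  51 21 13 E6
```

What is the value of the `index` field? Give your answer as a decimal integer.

`index` is the first field, at byte offset 0, occupying 4 bytes.
Bytes at offsets 0..3: D9 6B FA BF.
Big-endian stores the most-significant byte at the lowest address.
The bytes are already most-significant first: 0xD96BFABF.
0xD96BFABF = 3647732415.

3647732415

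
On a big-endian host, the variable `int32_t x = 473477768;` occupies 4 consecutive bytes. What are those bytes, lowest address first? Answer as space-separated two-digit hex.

1C 38 B2 88

473477768 in hexadecimal, padded to 32 bits, is 0x1C38B288.
Split into bytes (most-significant first): 1C 38 B2 88.
Big-endian: lowest address holds the most-significant byte.
So the memory order matches the most-significant-first order: 1C 38 B2 88.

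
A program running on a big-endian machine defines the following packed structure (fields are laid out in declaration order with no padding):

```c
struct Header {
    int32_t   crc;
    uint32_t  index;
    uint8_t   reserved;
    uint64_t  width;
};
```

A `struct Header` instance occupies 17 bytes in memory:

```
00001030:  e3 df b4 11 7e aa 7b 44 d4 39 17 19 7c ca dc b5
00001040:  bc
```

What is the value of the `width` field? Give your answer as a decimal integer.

4113784808396338620

`width` follows `crc` (4 B), `index` (4 B), `reserved` (1 B), so it starts at offset 4 + 4 + 1 = 9 and occupies 8 bytes.
Bytes at offsets 9..16: 39 17 19 7C CA DC B5 BC.
In big-endian order the high byte comes first in memory.
The bytes are already most-significant first: 0x3917197CCADCB5BC.
0x3917197CCADCB5BC = 4113784808396338620.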